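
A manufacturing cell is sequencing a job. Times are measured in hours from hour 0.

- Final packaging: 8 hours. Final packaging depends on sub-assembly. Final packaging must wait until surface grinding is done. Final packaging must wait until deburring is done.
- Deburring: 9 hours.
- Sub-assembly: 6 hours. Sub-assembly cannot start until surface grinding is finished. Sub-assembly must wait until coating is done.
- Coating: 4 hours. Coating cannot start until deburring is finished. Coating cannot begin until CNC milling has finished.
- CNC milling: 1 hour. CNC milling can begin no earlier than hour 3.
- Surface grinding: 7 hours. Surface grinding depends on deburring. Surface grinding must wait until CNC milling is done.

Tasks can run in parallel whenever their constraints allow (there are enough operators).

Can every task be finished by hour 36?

CNC milling cannot begin until its own release at hour 3. It runs from hour 3 to 3 + 1 = hour 4.
Nothing blocks deburring, so it runs from hour 0 to hour 9.
Coating needs all of deburring (finishes hour 9); CNC milling (finishes hour 4). That puts its earliest start at hour 9; it finishes at 9 + 4 = hour 13.
Surface grinding needs all of deburring (finishes hour 9); CNC milling (finishes hour 4). That puts its earliest start at hour 9; it finishes at 9 + 7 = hour 16.
Sub-assembly has to wait for surface grinding (finishes hour 16); coating (finishes hour 13). The latest of these is hour 16, so sub-assembly runs hour 16 to 16 + 6 = hour 22.
Final packaging has to wait for sub-assembly (finishes hour 22); surface grinding (finishes hour 16); deburring (finishes hour 9). The latest of these is hour 22, so final packaging runs hour 22 to 22 + 8 = hour 30.
Every task is finished by hour 30, which is no later than the deadline of 36, so the schedule is feasible.

Yes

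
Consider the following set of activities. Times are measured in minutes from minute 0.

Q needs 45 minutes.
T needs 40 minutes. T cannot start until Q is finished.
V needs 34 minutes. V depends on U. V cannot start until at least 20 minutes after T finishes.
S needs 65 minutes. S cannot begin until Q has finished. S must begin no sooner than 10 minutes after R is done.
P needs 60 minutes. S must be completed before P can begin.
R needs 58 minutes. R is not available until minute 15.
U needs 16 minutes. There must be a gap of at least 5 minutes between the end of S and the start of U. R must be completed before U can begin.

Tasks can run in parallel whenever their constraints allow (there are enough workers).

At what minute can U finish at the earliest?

After its own release at minute 15, R can start at minute 15 and finishes at minute 73.
Q can start immediately at minute 0; it finishes at minute 45.
S cannot start until Q (finishes minute 45); R (finishes minute 73, plus 10-minute gap → minute 83). The controlling bound is minute 83, so S finishes at 83 + 65 = minute 148.
U cannot start until S (finishes minute 148, plus 5-minute gap → minute 153); R (finishes minute 73). The controlling bound is minute 153, so U finishes at 153 + 16 = minute 169.

169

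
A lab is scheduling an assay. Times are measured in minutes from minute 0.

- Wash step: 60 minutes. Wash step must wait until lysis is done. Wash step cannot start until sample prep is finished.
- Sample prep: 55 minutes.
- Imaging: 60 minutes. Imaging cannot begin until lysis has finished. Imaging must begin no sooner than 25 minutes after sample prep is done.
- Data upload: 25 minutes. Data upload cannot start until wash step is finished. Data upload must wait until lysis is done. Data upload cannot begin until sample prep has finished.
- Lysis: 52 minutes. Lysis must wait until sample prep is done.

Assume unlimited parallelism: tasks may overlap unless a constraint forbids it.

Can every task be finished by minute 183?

No

Sample prep can start immediately at minute 0; it finishes at minute 55.
Lysis cannot begin until sample prep (finishes minute 55). It runs from minute 55 to 55 + 52 = minute 107.
Imaging cannot start until lysis (finishes minute 107); sample prep (finishes minute 55, plus 25-minute gap → minute 80). The controlling bound is minute 107, so imaging finishes at 107 + 60 = minute 167.
Wash step has to wait for lysis (finishes minute 107); sample prep (finishes minute 55). The latest of these is minute 107, so wash step runs minute 107 to 107 + 60 = minute 167.
Data upload has to wait for wash step (finishes minute 167); lysis (finishes minute 107); sample prep (finishes minute 55). The latest of these is minute 167, so data upload runs minute 167 to 167 + 25 = minute 192.
The earliest everything can be done is minute 192, which is after the deadline of 183, so it is not possible.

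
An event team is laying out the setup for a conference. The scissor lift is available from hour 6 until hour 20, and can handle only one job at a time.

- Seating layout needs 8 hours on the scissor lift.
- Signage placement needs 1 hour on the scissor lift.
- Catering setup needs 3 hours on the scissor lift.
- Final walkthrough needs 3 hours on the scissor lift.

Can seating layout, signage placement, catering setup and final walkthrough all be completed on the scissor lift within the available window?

No

The scissor lift window is 20 − 6 = 14 hours.
Running back to back, the jobs need 8 + 1 + 3 + 3 = 15 hours on the scissor lift.
Since 15 > 14, they cannot all fit.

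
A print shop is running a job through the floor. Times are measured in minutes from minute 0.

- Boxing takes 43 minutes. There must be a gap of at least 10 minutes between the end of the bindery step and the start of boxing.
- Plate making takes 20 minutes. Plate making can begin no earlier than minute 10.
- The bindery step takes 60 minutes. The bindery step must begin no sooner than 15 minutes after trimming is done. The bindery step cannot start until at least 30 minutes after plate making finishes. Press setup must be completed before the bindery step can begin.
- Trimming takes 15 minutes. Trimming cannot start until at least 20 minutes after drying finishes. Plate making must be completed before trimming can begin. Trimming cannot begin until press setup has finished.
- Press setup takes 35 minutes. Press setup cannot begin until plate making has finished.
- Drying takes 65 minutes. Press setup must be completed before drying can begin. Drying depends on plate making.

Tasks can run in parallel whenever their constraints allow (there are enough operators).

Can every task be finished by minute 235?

No

After its own release at minute 10, plate making can start at minute 10 and finishes at minute 30.
After plate making (finishes minute 30), press setup can start at minute 30 and finishes at minute 65.
For drying: press setup (finishes minute 65); plate making (finishes minute 30). Taking the maximum gives a start of minute 65, and it finishes at 65 + 65 = minute 130.
Trimming has to wait for drying (finishes minute 130, plus 20-minute gap → minute 150); plate making (finishes minute 30); press setup (finishes minute 65). The latest of these is minute 150, so trimming runs minute 150 to 150 + 15 = minute 165.
The bindery step cannot start until trimming (finishes minute 165, plus 15-minute gap → minute 180); plate making (finishes minute 30, plus 30-minute gap → minute 60); press setup (finishes minute 65). The controlling bound is minute 180, so the bindery step finishes at 180 + 60 = minute 240.
Boxing cannot begin until the bindery step (finishes minute 240, plus 10-minute gap → minute 250). It runs from minute 250 to 250 + 43 = minute 293.
The earliest everything can be done is minute 293, which is after the deadline of 235, so it is not possible.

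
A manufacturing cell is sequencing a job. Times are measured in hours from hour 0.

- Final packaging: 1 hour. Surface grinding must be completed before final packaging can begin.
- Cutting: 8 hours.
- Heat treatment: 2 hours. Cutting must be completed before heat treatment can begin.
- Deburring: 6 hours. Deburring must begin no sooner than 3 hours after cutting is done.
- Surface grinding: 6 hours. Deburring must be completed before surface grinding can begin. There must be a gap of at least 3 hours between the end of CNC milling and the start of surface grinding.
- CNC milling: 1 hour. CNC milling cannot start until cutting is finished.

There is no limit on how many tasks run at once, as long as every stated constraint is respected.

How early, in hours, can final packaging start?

23

Cutting can start immediately at hour 0; it finishes at hour 8.
CNC milling waits on cutting (finishes hour 8), so it starts at hour 8 and finishes at 8 + 1 = hour 9.
Deburring cannot begin until cutting (finishes hour 8, plus 3-hour gap → hour 11). It runs from hour 11 to 11 + 6 = hour 17.
Surface grinding needs all of deburring (finishes hour 17); CNC milling (finishes hour 9, plus 3-hour gap → hour 12). That puts its earliest start at hour 17; it finishes at 17 + 6 = hour 23.
Final packaging waits on surface grinding (finishes hour 23), so the earliest it can start is hour 23.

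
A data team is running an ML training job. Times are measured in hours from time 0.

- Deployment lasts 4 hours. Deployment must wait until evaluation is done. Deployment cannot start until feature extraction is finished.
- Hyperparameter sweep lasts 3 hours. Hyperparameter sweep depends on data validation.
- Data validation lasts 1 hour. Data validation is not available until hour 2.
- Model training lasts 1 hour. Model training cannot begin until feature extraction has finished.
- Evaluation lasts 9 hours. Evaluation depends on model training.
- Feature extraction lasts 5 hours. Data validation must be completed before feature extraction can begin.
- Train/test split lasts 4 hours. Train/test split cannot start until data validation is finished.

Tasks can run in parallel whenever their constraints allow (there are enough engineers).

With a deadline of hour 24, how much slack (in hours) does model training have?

Data validation waits on its own release at hour 2, so it starts at hour 2 and finishes at 2 + 1 = hour 3.
Feature extraction cannot begin until data validation (finishes hour 3). It runs from hour 3 to 3 + 5 = hour 8.
After feature extraction (finishes hour 8), model training can start at hour 8 and finishes at hour 9.

Working backward from the deadline:
Deployment must finish by hour 24; it takes 4 hours, so it must start by 24 − 4 = hour 20.
Evaluation must finish before deployment (must start by hour 20). With a 9-hour duration, evaluation must start by 20 − 9 = hour 11.
Model training feeds into evaluation (must start by hour 11); so model training must finish by hour 11 and therefore start by hour 10.
So model training can start as early as hour 8 and as late as hour 10, giving 10 − 8 = 2 hours of slack.

2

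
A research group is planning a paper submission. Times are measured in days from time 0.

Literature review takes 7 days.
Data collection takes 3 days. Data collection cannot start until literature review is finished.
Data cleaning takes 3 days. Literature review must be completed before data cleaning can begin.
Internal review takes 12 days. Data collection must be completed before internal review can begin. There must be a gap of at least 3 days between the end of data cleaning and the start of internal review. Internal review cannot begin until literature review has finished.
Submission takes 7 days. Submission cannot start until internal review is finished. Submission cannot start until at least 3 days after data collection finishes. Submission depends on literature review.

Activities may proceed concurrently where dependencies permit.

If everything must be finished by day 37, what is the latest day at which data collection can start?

15

Submission has no dependents, so it just needs to finish by day 37. Starting by 37 − 7 = day 30 achieves that.
Since submission (must start by day 30) depends on it, internal review must finish by day 30. Backing off its 12-day duration gives a latest start of day 18.
Data collection must finish in time for internal review (must start by day 18); submission (must start by day 30, minus 3-day gap → day 27). The tightest is day 18, so data collection must start by 18 − 3 = day 15.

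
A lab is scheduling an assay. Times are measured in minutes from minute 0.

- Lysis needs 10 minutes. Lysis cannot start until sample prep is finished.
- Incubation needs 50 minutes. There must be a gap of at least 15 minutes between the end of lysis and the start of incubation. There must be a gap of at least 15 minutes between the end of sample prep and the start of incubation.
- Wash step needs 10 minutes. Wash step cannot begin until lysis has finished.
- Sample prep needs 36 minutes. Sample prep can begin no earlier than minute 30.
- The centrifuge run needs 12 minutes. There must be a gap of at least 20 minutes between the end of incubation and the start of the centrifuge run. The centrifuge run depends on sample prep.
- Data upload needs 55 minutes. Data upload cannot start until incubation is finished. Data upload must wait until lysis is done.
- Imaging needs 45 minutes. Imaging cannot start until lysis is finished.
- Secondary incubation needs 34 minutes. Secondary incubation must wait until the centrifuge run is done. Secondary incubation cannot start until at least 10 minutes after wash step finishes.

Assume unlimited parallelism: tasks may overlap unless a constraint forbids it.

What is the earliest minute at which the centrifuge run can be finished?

173

Sample prep waits on its own release at minute 30, so it starts at minute 30 and finishes at 30 + 36 = minute 66.
Lysis cannot begin until sample prep (finishes minute 66). It runs from minute 66 to 66 + 10 = minute 76.
Incubation cannot start until lysis (finishes minute 76, plus 15-minute gap → minute 91); sample prep (finishes minute 66, plus 15-minute gap → minute 81). The controlling bound is minute 91, so incubation finishes at 91 + 50 = minute 141.
The centrifuge run needs all of incubation (finishes minute 141, plus 20-minute gap → minute 161); sample prep (finishes minute 66). That puts its earliest start at minute 161; it finishes at 161 + 12 = minute 173.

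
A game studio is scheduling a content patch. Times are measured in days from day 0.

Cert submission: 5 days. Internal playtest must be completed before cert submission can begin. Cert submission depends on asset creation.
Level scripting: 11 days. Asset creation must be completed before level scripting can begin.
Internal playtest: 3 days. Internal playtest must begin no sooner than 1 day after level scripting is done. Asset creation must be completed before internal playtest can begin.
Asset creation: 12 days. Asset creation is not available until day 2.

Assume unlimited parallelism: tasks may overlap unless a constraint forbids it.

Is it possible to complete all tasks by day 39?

Yes

Asset creation waits on its own release at day 2, so it starts at day 2 and finishes at 2 + 12 = day 14.
Level scripting cannot begin until asset creation (finishes day 14). It runs from day 14 to 14 + 11 = day 25.
Internal playtest has to wait for level scripting (finishes day 25, plus 1-day gap → day 26); asset creation (finishes day 14). The latest of these is day 26, so internal playtest runs day 26 to 26 + 3 = day 29.
Cert submission needs all of internal playtest (finishes day 29); asset creation (finishes day 14). That puts its earliest start at day 29; it finishes at 29 + 5 = day 34.
Every task is finished by day 34, which is no later than the deadline of 39, so the schedule is feasible.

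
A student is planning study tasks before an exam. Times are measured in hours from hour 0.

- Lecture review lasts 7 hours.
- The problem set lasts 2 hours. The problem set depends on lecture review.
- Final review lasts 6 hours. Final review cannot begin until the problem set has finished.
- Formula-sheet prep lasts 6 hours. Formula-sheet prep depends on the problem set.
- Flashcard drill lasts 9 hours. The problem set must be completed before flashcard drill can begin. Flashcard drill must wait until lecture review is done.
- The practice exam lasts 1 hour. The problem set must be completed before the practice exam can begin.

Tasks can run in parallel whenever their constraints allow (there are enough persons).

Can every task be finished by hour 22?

Yes

Nothing blocks lecture review, so it runs from hour 0 to hour 7.
The problem set cannot begin until lecture review (finishes hour 7). It runs from hour 7 to 7 + 2 = hour 9.
After the problem set (finishes hour 9), final review can start at hour 9 and finishes at hour 15.
After the problem set (finishes hour 9), formula-sheet prep can start at hour 9 and finishes at hour 15.
After the problem set (finishes hour 9), the practice exam can start at hour 9 and finishes at hour 10.
Flashcard drill cannot start until the problem set (finishes hour 9); lecture review (finishes hour 7). The controlling bound is hour 9, so flashcard drill finishes at 9 + 9 = hour 18.
Every task is finished by hour 18, which is no later than the deadline of 22, so the schedule is feasible.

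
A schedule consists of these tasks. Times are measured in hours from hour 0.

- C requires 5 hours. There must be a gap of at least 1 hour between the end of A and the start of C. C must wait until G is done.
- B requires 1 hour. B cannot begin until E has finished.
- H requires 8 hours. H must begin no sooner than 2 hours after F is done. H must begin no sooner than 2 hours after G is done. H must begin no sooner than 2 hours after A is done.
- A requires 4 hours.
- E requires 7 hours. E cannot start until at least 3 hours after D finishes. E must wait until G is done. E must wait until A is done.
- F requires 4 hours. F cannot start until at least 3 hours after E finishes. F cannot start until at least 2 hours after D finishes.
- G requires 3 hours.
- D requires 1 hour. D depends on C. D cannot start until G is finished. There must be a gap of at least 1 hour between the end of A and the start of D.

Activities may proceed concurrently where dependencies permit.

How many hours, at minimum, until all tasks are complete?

Nothing blocks G, so it runs from hour 0 to hour 3.
A has no prerequisites, so it starts at hour 0 and finishes at hour 4.
C has to wait for A (finishes hour 4, plus 1-hour gap → hour 5); G (finishes hour 3). The latest of these is hour 5, so C runs hour 5 to 5 + 5 = hour 10.
D cannot start until C (finishes hour 10); G (finishes hour 3); A (finishes hour 4, plus 1-hour gap → hour 5). The controlling bound is hour 10, so D finishes at 10 + 1 = hour 11.
E has to wait for D (finishes hour 11, plus 3-hour gap → hour 14); G (finishes hour 3); A (finishes hour 4). The latest of these is hour 14, so E runs hour 14 to 14 + 7 = hour 21.
F has to wait for E (finishes hour 21, plus 3-hour gap → hour 24); D (finishes hour 11, plus 2-hour gap → hour 13). The latest of these is hour 24, so F runs hour 24 to 24 + 4 = hour 28.
For H: F (finishes hour 28, plus 2-hour gap → hour 30); G (finishes hour 3, plus 2-hour gap → hour 5); A (finishes hour 4, plus 2-hour gap → hour 6). Taking the maximum gives a start of hour 30, and it finishes at 30 + 8 = hour 38.
After E (finishes hour 21), B can start at hour 21 and finishes at hour 22.
All tasks are finished once the last one completes. Finish times: A at 4, B at 22, C at 10, D at 11, E at 21, F at 28, G at 3, H at 38. The latest is hour 38.

38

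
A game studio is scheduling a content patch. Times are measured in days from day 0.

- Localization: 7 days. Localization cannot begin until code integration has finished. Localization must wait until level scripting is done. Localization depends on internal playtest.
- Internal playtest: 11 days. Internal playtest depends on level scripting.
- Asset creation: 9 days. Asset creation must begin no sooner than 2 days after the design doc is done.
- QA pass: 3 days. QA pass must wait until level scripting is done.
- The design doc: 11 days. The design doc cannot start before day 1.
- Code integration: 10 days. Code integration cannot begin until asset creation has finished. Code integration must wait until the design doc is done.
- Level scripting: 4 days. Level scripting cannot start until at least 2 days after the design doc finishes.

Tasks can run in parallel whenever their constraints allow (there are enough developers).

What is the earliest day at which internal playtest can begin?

The design doc waits on its own release at day 1, so it starts at day 1 and finishes at 1 + 11 = day 12.
Level scripting cannot begin until the design doc (finishes day 12, plus 2-day gap → day 14). It runs from day 14 to 14 + 4 = day 18.
Internal playtest waits on level scripting (finishes day 18), so the earliest it can start is day 18.

18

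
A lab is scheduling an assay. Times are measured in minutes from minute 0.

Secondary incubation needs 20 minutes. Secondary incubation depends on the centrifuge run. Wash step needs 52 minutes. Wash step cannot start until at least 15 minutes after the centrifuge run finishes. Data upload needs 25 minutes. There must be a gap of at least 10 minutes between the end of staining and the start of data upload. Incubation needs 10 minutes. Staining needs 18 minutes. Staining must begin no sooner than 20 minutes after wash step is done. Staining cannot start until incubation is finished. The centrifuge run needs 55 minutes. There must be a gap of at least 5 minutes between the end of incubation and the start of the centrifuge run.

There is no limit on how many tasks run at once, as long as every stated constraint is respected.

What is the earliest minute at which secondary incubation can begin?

70

Incubation can start immediately at minute 0; it finishes at minute 10.
After incubation (finishes minute 10, plus 5-minute gap → minute 15), the centrifuge run can start at minute 15 and finishes at minute 70.
Secondary incubation waits on the centrifuge run (finishes minute 70), so the earliest it can start is minute 70.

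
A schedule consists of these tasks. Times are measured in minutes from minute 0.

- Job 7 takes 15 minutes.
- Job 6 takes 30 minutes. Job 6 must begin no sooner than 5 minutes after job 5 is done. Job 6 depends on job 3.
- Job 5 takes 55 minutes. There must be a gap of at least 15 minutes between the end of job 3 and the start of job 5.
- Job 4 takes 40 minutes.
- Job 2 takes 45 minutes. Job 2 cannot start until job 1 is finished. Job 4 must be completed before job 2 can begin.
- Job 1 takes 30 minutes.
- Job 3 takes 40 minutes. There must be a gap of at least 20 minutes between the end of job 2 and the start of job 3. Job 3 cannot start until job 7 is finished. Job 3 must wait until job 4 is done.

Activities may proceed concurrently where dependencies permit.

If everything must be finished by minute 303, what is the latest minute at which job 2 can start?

93

Nothing follows job 6; the deadline of minute 303 is its only limit. It must start by 303 − 30 = minute 273.
Job 5 feeds into job 6 (must start by minute 273, minus 5-minute gap → minute 268); so job 5 must finish by minute 268 and therefore start by minute 213.
Job 3 feeds job 5 (must start by minute 213, minus 15-minute gap → minute 198); job 6 (must start by minute 273). Taking the minimum, job 3 must finish by minute 198 and start by 198 − 40 = minute 158.
Since job 3 (must start by minute 158, minus 20-minute gap → minute 138) depends on it, job 2 must finish by minute 138. Backing off its 45-minute duration gives a latest start of minute 93.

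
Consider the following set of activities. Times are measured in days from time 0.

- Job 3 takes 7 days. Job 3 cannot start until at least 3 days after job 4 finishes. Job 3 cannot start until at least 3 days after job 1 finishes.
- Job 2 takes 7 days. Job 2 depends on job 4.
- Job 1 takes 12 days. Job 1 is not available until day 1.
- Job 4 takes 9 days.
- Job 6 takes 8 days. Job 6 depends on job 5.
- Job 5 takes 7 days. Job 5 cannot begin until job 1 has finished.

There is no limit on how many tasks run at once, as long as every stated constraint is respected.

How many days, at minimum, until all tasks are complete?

Nothing blocks job 4, so it runs from day 0 to day 9.
Job 2 waits on job 4 (finishes day 9), so it starts at day 9 and finishes at 9 + 7 = day 16.
Job 1 waits on its own release at day 1, so it starts at day 1 and finishes at 1 + 12 = day 13.
After job 1 (finishes day 13), job 5 can start at day 13 and finishes at day 20.
Job 6 waits on job 5 (finishes day 20), so it starts at day 20 and finishes at 20 + 8 = day 28.
Job 3 cannot start until job 4 (finishes day 9, plus 3-day gap → day 12); job 1 (finishes day 13, plus 3-day gap → day 16). The controlling bound is day 16, so job 3 finishes at 16 + 7 = day 23.
All tasks are finished once the last one completes. Finish times: Job 1 at 13, Job 2 at 16, Job 3 at 23, Job 4 at 9, Job 5 at 20, Job 6 at 28. The latest is day 28.

28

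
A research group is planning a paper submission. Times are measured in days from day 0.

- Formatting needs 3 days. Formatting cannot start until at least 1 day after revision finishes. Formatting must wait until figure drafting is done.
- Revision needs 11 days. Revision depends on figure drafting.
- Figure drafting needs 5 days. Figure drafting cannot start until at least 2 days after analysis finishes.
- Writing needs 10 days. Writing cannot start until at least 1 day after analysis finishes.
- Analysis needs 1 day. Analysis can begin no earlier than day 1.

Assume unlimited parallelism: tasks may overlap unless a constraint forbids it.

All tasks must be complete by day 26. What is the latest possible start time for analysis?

Formatting must finish by day 26; it takes 3 days, so it must start by 26 − 3 = day 23.
Revision must finish before formatting (must start by day 23, minus 1-day gap → day 22). With an 11-day duration, revision must start by 22 − 11 = day 11.
Figure drafting has several dependents: revision (must start by day 11); formatting (must start by day 23). The earliest of those limits is day 11, so figure drafting must start by 11 − 5 = day 6.
Writing must finish by day 26; it takes 10 days, so it must start by 26 − 10 = day 16.
Analysis feeds figure drafting (must start by day 6, minus 2-day gap → day 4); writing (must start by day 16, minus 1-day gap → day 15). Taking the minimum, analysis must finish by day 4 and start by 4 − 1 = day 3.

3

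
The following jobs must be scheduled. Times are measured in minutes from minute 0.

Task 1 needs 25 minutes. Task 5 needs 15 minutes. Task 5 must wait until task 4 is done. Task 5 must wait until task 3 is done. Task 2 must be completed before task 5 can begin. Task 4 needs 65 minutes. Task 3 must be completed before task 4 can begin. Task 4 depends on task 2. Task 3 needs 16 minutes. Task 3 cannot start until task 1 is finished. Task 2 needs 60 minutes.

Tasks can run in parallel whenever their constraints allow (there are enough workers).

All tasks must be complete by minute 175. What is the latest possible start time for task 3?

79

Task 5 has no dependents, so it just needs to finish by minute 175. Starting by 175 − 15 = minute 160 achieves that.
Task 4 has to be done before task 5 (must start by minute 160). That means finishing by minute 160, i.e. starting by 160 − 65 = minute 95.
Task 3 feeds task 4 (must start by minute 95); task 5 (must start by minute 160). Taking the minimum, task 3 must finish by minute 95 and start by 95 − 16 = minute 79.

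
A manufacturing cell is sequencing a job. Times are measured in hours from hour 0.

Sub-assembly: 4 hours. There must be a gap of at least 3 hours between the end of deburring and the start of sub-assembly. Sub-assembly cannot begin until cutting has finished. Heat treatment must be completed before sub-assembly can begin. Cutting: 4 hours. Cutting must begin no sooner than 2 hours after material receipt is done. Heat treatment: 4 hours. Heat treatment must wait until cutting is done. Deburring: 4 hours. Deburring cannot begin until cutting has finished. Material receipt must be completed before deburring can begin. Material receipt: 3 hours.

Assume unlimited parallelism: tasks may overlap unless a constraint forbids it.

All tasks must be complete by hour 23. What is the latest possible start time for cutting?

Nothing follows sub-assembly; the deadline of hour 23 is its only limit. It must start by 23 − 4 = hour 19.
Deburring feeds into sub-assembly (must start by hour 19, minus 3-hour gap → hour 16); so deburring must finish by hour 16 and therefore start by hour 12.
Heat treatment has to be done before sub-assembly (must start by hour 19). That means finishing by hour 19, i.e. starting by 19 − 4 = hour 15.
Cutting has several dependents: deburring (must start by hour 12); heat treatment (must start by hour 15); sub-assembly (must start by hour 19). The earliest of those limits is hour 12, so cutting must start by 12 − 4 = hour 8.

8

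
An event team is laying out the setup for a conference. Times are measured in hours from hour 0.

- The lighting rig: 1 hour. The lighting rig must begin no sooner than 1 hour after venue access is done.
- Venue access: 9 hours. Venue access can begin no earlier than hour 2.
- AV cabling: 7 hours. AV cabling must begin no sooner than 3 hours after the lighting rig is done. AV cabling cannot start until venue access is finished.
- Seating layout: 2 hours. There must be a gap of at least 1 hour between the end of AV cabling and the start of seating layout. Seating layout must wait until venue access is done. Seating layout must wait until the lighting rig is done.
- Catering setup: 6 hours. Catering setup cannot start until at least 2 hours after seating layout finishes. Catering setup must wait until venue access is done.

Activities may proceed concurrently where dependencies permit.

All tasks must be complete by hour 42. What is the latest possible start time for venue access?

10

To finish by hour 42, catering setup (duration 6) must start no later than hour 36.
Seating layout feeds into catering setup (must start by hour 36, minus 2-hour gap → hour 34); so seating layout must finish by hour 34 and therefore start by hour 32.
AV cabling has to be done before seating layout (must start by hour 32, minus 1-hour gap → hour 31). That means finishing by hour 31, i.e. starting by 31 − 7 = hour 24.
For the lighting rig: AV cabling (must start by hour 24, minus 3-hour gap → hour 21); seating layout (must start by hour 32). The most restrictive is hour 21; with a 1-hour duration, the lighting rig must start by hour 20.
Venue access must finish in time for the lighting rig (must start by hour 20, minus 1-hour gap → hour 19); AV cabling (must start by hour 24); seating layout (must start by hour 32); catering setup (must start by hour 36). The tightest is hour 19, so venue access must start by 19 − 9 = hour 10.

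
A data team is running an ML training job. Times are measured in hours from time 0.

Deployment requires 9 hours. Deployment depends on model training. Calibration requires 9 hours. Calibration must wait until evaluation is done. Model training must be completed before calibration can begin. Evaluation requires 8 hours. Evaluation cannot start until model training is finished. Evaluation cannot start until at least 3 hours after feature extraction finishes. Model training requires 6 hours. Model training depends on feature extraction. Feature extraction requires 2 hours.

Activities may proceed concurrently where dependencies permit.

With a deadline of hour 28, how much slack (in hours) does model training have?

Feature extraction can start immediately at hour 0; it finishes at hour 2.
Model training cannot begin until feature extraction (finishes hour 2). It runs from hour 2 to 2 + 6 = hour 8.

Working backward from the deadline:
Nothing follows calibration; the deadline of hour 28 is its only limit. It must start by 28 − 9 = hour 19.
Evaluation has to be done before calibration (must start by hour 19). That means finishing by hour 19, i.e. starting by 19 − 8 = hour 11.
Nothing follows deployment; the deadline of hour 28 is its only limit. It must start by 28 − 9 = hour 19.
Model training must finish in time for evaluation (must start by hour 11); calibration (must start by hour 19); deployment (must start by hour 19). The tightest is hour 11, so model training must start by 11 − 6 = hour 5.
So model training can start as early as hour 2 and as late as hour 5, giving 5 − 2 = 3 hours of slack.

3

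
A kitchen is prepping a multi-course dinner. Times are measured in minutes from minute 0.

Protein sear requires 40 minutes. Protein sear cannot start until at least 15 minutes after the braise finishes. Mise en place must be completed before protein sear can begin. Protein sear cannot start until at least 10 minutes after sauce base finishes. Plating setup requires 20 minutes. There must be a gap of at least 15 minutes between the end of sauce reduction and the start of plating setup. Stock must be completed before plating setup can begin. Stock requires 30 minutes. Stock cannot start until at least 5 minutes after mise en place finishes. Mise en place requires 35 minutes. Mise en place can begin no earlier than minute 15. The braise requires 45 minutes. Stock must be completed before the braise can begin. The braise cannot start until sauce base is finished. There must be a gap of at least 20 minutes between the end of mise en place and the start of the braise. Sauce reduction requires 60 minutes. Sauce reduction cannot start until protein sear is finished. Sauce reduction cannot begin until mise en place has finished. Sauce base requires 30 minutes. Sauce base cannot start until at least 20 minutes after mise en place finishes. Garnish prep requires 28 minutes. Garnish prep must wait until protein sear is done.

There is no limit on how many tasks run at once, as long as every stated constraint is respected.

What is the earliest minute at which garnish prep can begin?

Mise en place cannot begin until its own release at minute 15. It runs from minute 15 to 15 + 35 = minute 50.
Sauce base waits on mise en place (finishes minute 50, plus 20-minute gap → minute 70), so it starts at minute 70 and finishes at 70 + 30 = minute 100.
After mise en place (finishes minute 50, plus 5-minute gap → minute 55), stock can start at minute 55 and finishes at minute 85.
The braise cannot start until stock (finishes minute 85); sauce base (finishes minute 100); mise en place (finishes minute 50, plus 20-minute gap → minute 70). The controlling bound is minute 100, so the braise finishes at 100 + 45 = minute 145.
For protein sear: the braise (finishes minute 145, plus 15-minute gap → minute 160); mise en place (finishes minute 50); sauce base (finishes minute 100, plus 10-minute gap → minute 110). Taking the maximum gives a start of minute 160, and it finishes at 160 + 40 = minute 200.
Garnish prep waits on protein sear (finishes minute 200), so the earliest it can start is minute 200.

200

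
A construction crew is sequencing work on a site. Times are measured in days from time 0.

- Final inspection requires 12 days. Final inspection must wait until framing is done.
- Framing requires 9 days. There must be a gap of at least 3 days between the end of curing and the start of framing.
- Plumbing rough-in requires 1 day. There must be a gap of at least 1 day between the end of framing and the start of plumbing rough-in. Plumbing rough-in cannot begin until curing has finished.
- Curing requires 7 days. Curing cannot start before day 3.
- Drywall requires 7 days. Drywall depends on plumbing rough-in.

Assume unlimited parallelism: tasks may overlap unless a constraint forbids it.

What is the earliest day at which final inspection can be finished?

34

Curing waits on its own release at day 3, so it starts at day 3 and finishes at 3 + 7 = day 10.
After curing (finishes day 10, plus 3-day gap → day 13), framing can start at day 13 and finishes at day 22.
After framing (finishes day 22), final inspection can start at day 22 and finishes at day 34.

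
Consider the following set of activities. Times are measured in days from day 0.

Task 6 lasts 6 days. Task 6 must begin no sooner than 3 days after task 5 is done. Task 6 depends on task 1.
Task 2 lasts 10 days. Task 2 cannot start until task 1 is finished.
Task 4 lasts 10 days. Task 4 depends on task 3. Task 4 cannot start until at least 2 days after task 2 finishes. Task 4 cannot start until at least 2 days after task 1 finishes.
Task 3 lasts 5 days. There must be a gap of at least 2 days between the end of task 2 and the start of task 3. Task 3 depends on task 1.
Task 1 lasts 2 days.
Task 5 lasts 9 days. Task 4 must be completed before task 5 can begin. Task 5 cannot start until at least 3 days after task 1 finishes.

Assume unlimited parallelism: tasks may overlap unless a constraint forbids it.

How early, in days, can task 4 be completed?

Task 1 has no prerequisites, so it starts at day 0 and finishes at day 2.
Task 2 cannot begin until task 1 (finishes day 2). It runs from day 2 to 2 + 10 = day 12.
For task 3: task 2 (finishes day 12, plus 2-day gap → day 14); task 1 (finishes day 2). Taking the maximum gives a start of day 14, and it finishes at 14 + 5 = day 19.
For task 4: task 3 (finishes day 19); task 2 (finishes day 12, plus 2-day gap → day 14); task 1 (finishes day 2, plus 2-day gap → day 4). Taking the maximum gives a start of day 19, and it finishes at 19 + 10 = day 29.

29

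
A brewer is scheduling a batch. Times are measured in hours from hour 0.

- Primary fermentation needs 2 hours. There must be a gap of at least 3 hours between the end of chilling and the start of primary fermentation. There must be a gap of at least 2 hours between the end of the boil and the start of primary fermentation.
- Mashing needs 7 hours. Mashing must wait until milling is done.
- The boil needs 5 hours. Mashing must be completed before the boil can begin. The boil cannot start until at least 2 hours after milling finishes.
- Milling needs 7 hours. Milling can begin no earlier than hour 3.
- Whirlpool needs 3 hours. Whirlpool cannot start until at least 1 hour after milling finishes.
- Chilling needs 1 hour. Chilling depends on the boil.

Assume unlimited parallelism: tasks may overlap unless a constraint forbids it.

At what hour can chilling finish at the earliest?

After its own release at hour 3, milling can start at hour 3 and finishes at hour 10.
After milling (finishes hour 10), mashing can start at hour 10 and finishes at hour 17.
The boil has to wait for mashing (finishes hour 17); milling (finishes hour 10, plus 2-hour gap → hour 12). The latest of these is hour 17, so the boil runs hour 17 to 17 + 5 = hour 22.
After the boil (finishes hour 22), chilling can start at hour 22 and finishes at hour 23.

23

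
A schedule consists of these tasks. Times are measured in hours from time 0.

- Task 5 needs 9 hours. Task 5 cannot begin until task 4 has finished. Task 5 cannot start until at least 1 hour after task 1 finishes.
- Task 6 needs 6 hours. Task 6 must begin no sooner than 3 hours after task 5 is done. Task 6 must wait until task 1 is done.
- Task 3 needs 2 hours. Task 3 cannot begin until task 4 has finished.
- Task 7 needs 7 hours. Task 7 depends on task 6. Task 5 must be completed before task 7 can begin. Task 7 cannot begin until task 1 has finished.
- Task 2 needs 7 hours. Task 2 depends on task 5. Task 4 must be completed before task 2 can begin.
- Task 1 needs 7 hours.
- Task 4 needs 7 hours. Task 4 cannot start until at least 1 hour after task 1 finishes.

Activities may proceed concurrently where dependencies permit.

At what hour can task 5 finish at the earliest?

Task 1 has no prerequisites, so it starts at hour 0 and finishes at hour 7.
After task 1 (finishes hour 7, plus 1-hour gap → hour 8), task 4 can start at hour 8 and finishes at hour 15.
Task 5 has to wait for task 4 (finishes hour 15); task 1 (finishes hour 7, plus 1-hour gap → hour 8). The latest of these is hour 15, so task 5 runs hour 15 to 15 + 9 = hour 24.

24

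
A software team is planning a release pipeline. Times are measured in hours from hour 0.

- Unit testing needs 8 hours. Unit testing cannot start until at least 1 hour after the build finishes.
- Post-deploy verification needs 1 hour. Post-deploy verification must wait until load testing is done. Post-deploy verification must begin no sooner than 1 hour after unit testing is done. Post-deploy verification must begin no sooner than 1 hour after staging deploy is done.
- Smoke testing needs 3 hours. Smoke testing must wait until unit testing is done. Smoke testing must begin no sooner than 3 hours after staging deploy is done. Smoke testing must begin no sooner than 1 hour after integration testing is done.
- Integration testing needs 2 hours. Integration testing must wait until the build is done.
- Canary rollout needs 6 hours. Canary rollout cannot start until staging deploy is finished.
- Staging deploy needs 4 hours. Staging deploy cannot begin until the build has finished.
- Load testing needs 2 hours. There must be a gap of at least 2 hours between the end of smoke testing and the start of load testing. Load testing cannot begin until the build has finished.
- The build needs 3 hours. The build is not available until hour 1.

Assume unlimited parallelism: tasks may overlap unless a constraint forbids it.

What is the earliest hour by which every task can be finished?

21

The build waits on its own release at hour 1, so it starts at hour 1 and finishes at 1 + 3 = hour 4.
Staging deploy waits on the build (finishes hour 4), so it starts at hour 4 and finishes at 4 + 4 = hour 8.
After staging deploy (finishes hour 8), canary rollout can start at hour 8 and finishes at hour 14.
After the build (finishes hour 4), integration testing can start at hour 4 and finishes at hour 6.
Unit testing waits on the build (finishes hour 4, plus 1-hour gap → hour 5), so it starts at hour 5 and finishes at 5 + 8 = hour 13.
Smoke testing cannot start until unit testing (finishes hour 13); staging deploy (finishes hour 8, plus 3-hour gap → hour 11); integration testing (finishes hour 6, plus 1-hour gap → hour 7). The controlling bound is hour 13, so smoke testing finishes at 13 + 3 = hour 16.
Load testing cannot start until smoke testing (finishes hour 16, plus 2-hour gap → hour 18); the build (finishes hour 4). The controlling bound is hour 18, so load testing finishes at 18 + 2 = hour 20.
Post-deploy verification has to wait for load testing (finishes hour 20); unit testing (finishes hour 13, plus 1-hour gap → hour 14); staging deploy (finishes hour 8, plus 1-hour gap → hour 9). The latest of these is hour 20, so post-deploy verification runs hour 20 to 20 + 1 = hour 21.
All tasks are finished once the last one completes. Finish times: The build at 4, Unit testing at 13, Integration testing at 6, Staging deploy at 8, Smoke testing at 16, Canary rollout at 14, Load testing at 20, Post-deploy verification at 21. The latest is hour 21.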